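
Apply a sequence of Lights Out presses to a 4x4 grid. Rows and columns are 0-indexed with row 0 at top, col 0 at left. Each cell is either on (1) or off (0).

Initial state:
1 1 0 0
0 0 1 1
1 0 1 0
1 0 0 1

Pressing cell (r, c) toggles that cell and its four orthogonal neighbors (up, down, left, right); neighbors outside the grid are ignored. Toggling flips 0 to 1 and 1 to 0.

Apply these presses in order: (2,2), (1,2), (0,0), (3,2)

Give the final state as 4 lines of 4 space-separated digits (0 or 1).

After press 1 at (2,2):
1 1 0 0
0 0 0 1
1 1 0 1
1 0 1 1

After press 2 at (1,2):
1 1 1 0
0 1 1 0
1 1 1 1
1 0 1 1

After press 3 at (0,0):
0 0 1 0
1 1 1 0
1 1 1 1
1 0 1 1

After press 4 at (3,2):
0 0 1 0
1 1 1 0
1 1 0 1
1 1 0 0

Answer: 0 0 1 0
1 1 1 0
1 1 0 1
1 1 0 0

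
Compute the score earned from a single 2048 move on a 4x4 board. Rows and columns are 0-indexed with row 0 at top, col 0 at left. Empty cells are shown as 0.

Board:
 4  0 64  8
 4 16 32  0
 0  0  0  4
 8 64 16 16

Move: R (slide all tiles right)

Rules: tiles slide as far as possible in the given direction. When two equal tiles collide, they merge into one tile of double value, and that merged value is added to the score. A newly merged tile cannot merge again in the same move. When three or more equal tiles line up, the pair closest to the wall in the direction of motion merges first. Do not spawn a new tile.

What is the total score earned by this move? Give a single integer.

Answer: 32

Derivation:
Slide right:
row 0: [4, 0, 64, 8] -> [0, 4, 64, 8]  score +0 (running 0)
row 1: [4, 16, 32, 0] -> [0, 4, 16, 32]  score +0 (running 0)
row 2: [0, 0, 0, 4] -> [0, 0, 0, 4]  score +0 (running 0)
row 3: [8, 64, 16, 16] -> [0, 8, 64, 32]  score +32 (running 32)
Board after move:
 0  4 64  8
 0  4 16 32
 0  0  0  4
 0  8 64 32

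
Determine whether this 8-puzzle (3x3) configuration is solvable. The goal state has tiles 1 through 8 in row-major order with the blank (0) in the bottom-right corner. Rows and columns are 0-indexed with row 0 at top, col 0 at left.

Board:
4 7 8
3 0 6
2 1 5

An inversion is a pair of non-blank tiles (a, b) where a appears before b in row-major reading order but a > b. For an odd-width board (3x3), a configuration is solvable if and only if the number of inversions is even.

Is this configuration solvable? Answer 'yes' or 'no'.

Inversions (pairs i<j in row-major order where tile[i] > tile[j] > 0): 19
19 is odd, so the puzzle is not solvable.

Answer: no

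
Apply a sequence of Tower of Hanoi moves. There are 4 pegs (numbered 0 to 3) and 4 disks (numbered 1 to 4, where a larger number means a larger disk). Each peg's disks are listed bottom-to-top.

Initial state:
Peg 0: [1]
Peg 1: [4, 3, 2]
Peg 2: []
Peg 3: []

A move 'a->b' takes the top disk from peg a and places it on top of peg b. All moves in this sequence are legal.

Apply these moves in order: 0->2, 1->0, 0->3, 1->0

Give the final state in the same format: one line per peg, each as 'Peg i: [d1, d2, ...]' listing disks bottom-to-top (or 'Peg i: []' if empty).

Answer: Peg 0: [3]
Peg 1: [4]
Peg 2: [1]
Peg 3: [2]

Derivation:
After move 1 (0->2):
Peg 0: []
Peg 1: [4, 3, 2]
Peg 2: [1]
Peg 3: []

After move 2 (1->0):
Peg 0: [2]
Peg 1: [4, 3]
Peg 2: [1]
Peg 3: []

After move 3 (0->3):
Peg 0: []
Peg 1: [4, 3]
Peg 2: [1]
Peg 3: [2]

After move 4 (1->0):
Peg 0: [3]
Peg 1: [4]
Peg 2: [1]
Peg 3: [2]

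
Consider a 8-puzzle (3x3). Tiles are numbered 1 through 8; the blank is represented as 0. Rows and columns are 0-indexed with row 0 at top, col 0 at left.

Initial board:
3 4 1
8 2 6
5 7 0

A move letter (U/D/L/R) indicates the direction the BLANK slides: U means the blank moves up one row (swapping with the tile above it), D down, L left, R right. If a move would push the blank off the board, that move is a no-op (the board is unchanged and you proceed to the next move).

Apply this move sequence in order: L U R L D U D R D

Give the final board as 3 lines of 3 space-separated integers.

After move 1 (L):
3 4 1
8 2 6
5 0 7

After move 2 (U):
3 4 1
8 0 6
5 2 7

After move 3 (R):
3 4 1
8 6 0
5 2 7

After move 4 (L):
3 4 1
8 0 6
5 2 7

After move 5 (D):
3 4 1
8 2 6
5 0 7

After move 6 (U):
3 4 1
8 0 6
5 2 7

After move 7 (D):
3 4 1
8 2 6
5 0 7

After move 8 (R):
3 4 1
8 2 6
5 7 0

After move 9 (D):
3 4 1
8 2 6
5 7 0

Answer: 3 4 1
8 2 6
5 7 0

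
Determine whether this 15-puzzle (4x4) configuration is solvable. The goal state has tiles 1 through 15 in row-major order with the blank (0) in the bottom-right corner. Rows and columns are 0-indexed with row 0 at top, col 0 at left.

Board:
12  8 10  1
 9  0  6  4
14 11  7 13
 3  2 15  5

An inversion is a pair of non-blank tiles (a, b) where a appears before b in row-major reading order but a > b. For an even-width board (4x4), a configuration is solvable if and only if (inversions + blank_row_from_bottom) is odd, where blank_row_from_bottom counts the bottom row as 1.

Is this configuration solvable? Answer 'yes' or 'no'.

Answer: yes

Derivation:
Inversions: 56
Blank is in row 1 (0-indexed from top), which is row 3 counting from the bottom (bottom = 1).
56 + 3 = 59, which is odd, so the puzzle is solvable.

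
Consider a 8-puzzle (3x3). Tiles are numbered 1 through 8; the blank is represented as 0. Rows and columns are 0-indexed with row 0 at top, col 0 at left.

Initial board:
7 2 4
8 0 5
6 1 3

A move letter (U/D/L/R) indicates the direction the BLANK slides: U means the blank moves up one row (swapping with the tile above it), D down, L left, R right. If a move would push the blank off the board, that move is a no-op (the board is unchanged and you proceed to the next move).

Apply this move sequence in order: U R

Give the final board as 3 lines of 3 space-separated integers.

After move 1 (U):
7 0 4
8 2 5
6 1 3

After move 2 (R):
7 4 0
8 2 5
6 1 3

Answer: 7 4 0
8 2 5
6 1 3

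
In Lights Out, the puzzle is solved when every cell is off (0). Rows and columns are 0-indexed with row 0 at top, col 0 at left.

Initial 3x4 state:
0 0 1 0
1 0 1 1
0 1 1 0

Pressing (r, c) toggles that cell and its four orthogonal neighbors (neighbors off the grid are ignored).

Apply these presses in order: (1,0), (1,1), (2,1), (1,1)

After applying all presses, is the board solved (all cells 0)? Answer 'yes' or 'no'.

After press 1 at (1,0):
1 0 1 0
0 1 1 1
1 1 1 0

After press 2 at (1,1):
1 1 1 0
1 0 0 1
1 0 1 0

After press 3 at (2,1):
1 1 1 0
1 1 0 1
0 1 0 0

After press 4 at (1,1):
1 0 1 0
0 0 1 1
0 0 0 0

Lights still on: 4

Answer: no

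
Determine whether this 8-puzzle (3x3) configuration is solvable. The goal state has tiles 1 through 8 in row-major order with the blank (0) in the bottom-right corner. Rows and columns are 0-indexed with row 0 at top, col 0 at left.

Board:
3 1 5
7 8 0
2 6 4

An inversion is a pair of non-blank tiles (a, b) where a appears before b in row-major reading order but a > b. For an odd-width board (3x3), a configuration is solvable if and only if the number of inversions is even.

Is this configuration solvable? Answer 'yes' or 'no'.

Inversions (pairs i<j in row-major order where tile[i] > tile[j] > 0): 11
11 is odd, so the puzzle is not solvable.

Answer: no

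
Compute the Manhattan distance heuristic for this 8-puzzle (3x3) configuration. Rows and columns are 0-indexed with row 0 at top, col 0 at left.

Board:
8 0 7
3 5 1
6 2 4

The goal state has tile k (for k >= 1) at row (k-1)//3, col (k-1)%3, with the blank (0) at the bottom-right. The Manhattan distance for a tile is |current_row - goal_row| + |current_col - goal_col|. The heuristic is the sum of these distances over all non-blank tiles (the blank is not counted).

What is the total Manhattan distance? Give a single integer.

Answer: 21

Derivation:
Tile 8: at (0,0), goal (2,1), distance |0-2|+|0-1| = 3
Tile 7: at (0,2), goal (2,0), distance |0-2|+|2-0| = 4
Tile 3: at (1,0), goal (0,2), distance |1-0|+|0-2| = 3
Tile 5: at (1,1), goal (1,1), distance |1-1|+|1-1| = 0
Tile 1: at (1,2), goal (0,0), distance |1-0|+|2-0| = 3
Tile 6: at (2,0), goal (1,2), distance |2-1|+|0-2| = 3
Tile 2: at (2,1), goal (0,1), distance |2-0|+|1-1| = 2
Tile 4: at (2,2), goal (1,0), distance |2-1|+|2-0| = 3
Sum: 3 + 4 + 3 + 0 + 3 + 3 + 2 + 3 = 21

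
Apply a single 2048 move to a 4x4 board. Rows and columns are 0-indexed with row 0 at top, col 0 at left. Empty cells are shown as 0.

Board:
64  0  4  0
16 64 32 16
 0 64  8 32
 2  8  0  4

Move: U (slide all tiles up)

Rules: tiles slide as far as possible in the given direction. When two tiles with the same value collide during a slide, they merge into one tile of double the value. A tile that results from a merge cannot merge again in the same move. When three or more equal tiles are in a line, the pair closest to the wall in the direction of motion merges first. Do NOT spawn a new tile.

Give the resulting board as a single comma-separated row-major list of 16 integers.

Slide up:
col 0: [64, 16, 0, 2] -> [64, 16, 2, 0]
col 1: [0, 64, 64, 8] -> [128, 8, 0, 0]
col 2: [4, 32, 8, 0] -> [4, 32, 8, 0]
col 3: [0, 16, 32, 4] -> [16, 32, 4, 0]

Answer: 64, 128, 4, 16, 16, 8, 32, 32, 2, 0, 8, 4, 0, 0, 0, 0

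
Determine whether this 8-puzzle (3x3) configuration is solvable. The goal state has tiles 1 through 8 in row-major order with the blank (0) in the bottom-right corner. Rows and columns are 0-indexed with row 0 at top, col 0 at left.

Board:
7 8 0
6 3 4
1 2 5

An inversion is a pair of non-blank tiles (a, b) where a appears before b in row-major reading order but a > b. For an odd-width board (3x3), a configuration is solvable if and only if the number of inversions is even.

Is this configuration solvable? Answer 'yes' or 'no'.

Answer: no

Derivation:
Inversions (pairs i<j in row-major order where tile[i] > tile[j] > 0): 21
21 is odd, so the puzzle is not solvable.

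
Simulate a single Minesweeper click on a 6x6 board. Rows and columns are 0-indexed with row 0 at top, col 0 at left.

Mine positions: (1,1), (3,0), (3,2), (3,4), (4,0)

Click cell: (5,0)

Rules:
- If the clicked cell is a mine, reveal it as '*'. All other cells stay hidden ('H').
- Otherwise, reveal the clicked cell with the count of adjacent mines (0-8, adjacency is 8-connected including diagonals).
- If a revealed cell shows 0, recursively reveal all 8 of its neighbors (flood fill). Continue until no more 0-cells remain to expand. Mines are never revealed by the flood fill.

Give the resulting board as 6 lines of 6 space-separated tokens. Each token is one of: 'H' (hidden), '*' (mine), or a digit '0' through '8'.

H H H H H H
H H H H H H
H H H H H H
H H H H H H
H H H H H H
1 H H H H H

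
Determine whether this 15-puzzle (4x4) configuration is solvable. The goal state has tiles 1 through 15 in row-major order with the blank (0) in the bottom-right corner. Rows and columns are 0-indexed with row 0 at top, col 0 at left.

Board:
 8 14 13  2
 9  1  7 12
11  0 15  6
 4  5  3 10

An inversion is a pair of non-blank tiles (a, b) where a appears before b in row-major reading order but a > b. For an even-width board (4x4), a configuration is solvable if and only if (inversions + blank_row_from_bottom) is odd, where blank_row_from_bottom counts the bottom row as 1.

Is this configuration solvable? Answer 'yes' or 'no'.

Answer: no

Derivation:
Inversions: 62
Blank is in row 2 (0-indexed from top), which is row 2 counting from the bottom (bottom = 1).
62 + 2 = 64, which is even, so the puzzle is not solvable.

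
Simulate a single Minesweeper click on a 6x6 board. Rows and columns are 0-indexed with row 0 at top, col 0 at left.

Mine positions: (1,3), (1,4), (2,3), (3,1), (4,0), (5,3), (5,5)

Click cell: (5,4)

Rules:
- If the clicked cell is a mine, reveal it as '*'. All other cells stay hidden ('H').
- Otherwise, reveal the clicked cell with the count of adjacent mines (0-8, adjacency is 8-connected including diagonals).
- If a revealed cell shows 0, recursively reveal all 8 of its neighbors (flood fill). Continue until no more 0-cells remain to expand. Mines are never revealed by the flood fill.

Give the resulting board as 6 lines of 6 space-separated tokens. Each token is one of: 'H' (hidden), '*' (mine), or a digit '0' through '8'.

H H H H H H
H H H H H H
H H H H H H
H H H H H H
H H H H H H
H H H H 2 H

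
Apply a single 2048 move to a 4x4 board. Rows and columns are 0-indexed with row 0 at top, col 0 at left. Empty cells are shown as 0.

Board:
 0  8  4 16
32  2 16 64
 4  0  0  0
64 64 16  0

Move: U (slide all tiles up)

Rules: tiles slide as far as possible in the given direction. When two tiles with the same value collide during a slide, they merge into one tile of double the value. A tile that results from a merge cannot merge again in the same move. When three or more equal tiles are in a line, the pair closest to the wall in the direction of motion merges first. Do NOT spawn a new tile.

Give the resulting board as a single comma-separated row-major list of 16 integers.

Answer: 32, 8, 4, 16, 4, 2, 32, 64, 64, 64, 0, 0, 0, 0, 0, 0

Derivation:
Slide up:
col 0: [0, 32, 4, 64] -> [32, 4, 64, 0]
col 1: [8, 2, 0, 64] -> [8, 2, 64, 0]
col 2: [4, 16, 0, 16] -> [4, 32, 0, 0]
col 3: [16, 64, 0, 0] -> [16, 64, 0, 0]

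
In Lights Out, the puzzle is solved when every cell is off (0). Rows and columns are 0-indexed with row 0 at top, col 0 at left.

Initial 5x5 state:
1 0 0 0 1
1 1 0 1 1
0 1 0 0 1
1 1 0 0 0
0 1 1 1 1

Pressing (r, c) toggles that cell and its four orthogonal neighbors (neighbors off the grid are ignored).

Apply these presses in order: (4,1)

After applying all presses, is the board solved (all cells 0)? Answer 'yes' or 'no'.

Answer: no

Derivation:
After press 1 at (4,1):
1 0 0 0 1
1 1 0 1 1
0 1 0 0 1
1 0 0 0 0
1 0 0 1 1

Lights still on: 12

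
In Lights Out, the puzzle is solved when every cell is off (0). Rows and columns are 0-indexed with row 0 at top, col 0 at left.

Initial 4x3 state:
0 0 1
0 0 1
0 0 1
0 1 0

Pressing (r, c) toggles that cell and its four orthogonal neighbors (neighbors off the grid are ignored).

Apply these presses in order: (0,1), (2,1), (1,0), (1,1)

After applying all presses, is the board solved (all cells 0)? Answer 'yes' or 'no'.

After press 1 at (0,1):
1 1 0
0 1 1
0 0 1
0 1 0

After press 2 at (2,1):
1 1 0
0 0 1
1 1 0
0 0 0

After press 3 at (1,0):
0 1 0
1 1 1
0 1 0
0 0 0

After press 4 at (1,1):
0 0 0
0 0 0
0 0 0
0 0 0

Lights still on: 0

Answer: yes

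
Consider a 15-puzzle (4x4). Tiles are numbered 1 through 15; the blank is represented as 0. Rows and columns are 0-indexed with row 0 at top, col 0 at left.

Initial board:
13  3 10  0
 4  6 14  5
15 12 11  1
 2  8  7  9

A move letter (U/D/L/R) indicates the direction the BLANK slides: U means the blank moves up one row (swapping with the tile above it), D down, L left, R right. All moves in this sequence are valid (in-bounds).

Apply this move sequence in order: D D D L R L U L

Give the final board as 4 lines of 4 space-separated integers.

Answer: 13  3 10  5
 4  6 14  1
15  0 12  9
 2  8 11  7

Derivation:
After move 1 (D):
13  3 10  5
 4  6 14  0
15 12 11  1
 2  8  7  9

After move 2 (D):
13  3 10  5
 4  6 14  1
15 12 11  0
 2  8  7  9

After move 3 (D):
13  3 10  5
 4  6 14  1
15 12 11  9
 2  8  7  0

After move 4 (L):
13  3 10  5
 4  6 14  1
15 12 11  9
 2  8  0  7

After move 5 (R):
13  3 10  5
 4  6 14  1
15 12 11  9
 2  8  7  0

After move 6 (L):
13  3 10  5
 4  6 14  1
15 12 11  9
 2  8  0  7

After move 7 (U):
13  3 10  5
 4  6 14  1
15 12  0  9
 2  8 11  7

After move 8 (L):
13  3 10  5
 4  6 14  1
15  0 12  9
 2  8 11  7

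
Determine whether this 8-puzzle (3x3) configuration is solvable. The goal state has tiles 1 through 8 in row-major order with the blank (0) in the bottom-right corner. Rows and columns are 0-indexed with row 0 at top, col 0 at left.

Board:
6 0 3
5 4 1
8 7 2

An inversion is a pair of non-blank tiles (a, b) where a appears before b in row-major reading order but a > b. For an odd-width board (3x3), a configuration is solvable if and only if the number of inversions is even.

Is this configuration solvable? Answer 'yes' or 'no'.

Answer: no

Derivation:
Inversions (pairs i<j in row-major order where tile[i] > tile[j] > 0): 15
15 is odd, so the puzzle is not solvable.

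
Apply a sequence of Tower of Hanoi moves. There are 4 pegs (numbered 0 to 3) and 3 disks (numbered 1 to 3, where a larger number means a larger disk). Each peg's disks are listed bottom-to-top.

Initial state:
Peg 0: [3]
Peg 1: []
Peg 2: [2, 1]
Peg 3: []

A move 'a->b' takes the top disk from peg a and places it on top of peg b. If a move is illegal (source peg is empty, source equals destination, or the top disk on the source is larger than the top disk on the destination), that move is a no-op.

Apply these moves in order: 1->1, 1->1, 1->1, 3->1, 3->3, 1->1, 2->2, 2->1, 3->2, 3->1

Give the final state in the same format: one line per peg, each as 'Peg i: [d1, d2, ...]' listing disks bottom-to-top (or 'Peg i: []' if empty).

After move 1 (1->1):
Peg 0: [3]
Peg 1: []
Peg 2: [2, 1]
Peg 3: []

After move 2 (1->1):
Peg 0: [3]
Peg 1: []
Peg 2: [2, 1]
Peg 3: []

After move 3 (1->1):
Peg 0: [3]
Peg 1: []
Peg 2: [2, 1]
Peg 3: []

After move 4 (3->1):
Peg 0: [3]
Peg 1: []
Peg 2: [2, 1]
Peg 3: []

After move 5 (3->3):
Peg 0: [3]
Peg 1: []
Peg 2: [2, 1]
Peg 3: []

After move 6 (1->1):
Peg 0: [3]
Peg 1: []
Peg 2: [2, 1]
Peg 3: []

After move 7 (2->2):
Peg 0: [3]
Peg 1: []
Peg 2: [2, 1]
Peg 3: []

After move 8 (2->1):
Peg 0: [3]
Peg 1: [1]
Peg 2: [2]
Peg 3: []

After move 9 (3->2):
Peg 0: [3]
Peg 1: [1]
Peg 2: [2]
Peg 3: []

After move 10 (3->1):
Peg 0: [3]
Peg 1: [1]
Peg 2: [2]
Peg 3: []

Answer: Peg 0: [3]
Peg 1: [1]
Peg 2: [2]
Peg 3: []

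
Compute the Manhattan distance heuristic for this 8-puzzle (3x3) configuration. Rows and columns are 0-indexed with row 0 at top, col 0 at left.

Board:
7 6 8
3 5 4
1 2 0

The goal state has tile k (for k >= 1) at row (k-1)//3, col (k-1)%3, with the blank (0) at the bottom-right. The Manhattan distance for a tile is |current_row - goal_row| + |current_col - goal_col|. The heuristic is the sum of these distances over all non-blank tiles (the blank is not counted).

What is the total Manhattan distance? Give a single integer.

Tile 7: (0,0)->(2,0) = 2
Tile 6: (0,1)->(1,2) = 2
Tile 8: (0,2)->(2,1) = 3
Tile 3: (1,0)->(0,2) = 3
Tile 5: (1,1)->(1,1) = 0
Tile 4: (1,2)->(1,0) = 2
Tile 1: (2,0)->(0,0) = 2
Tile 2: (2,1)->(0,1) = 2
Sum: 2 + 2 + 3 + 3 + 0 + 2 + 2 + 2 = 16

Answer: 16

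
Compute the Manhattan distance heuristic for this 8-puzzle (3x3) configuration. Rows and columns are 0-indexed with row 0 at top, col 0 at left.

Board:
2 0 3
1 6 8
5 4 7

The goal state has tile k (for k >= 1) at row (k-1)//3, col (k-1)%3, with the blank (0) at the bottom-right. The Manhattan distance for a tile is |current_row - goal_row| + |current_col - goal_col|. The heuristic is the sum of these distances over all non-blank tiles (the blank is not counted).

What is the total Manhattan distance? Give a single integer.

Tile 2: (0,0)->(0,1) = 1
Tile 3: (0,2)->(0,2) = 0
Tile 1: (1,0)->(0,0) = 1
Tile 6: (1,1)->(1,2) = 1
Tile 8: (1,2)->(2,1) = 2
Tile 5: (2,0)->(1,1) = 2
Tile 4: (2,1)->(1,0) = 2
Tile 7: (2,2)->(2,0) = 2
Sum: 1 + 0 + 1 + 1 + 2 + 2 + 2 + 2 = 11

Answer: 11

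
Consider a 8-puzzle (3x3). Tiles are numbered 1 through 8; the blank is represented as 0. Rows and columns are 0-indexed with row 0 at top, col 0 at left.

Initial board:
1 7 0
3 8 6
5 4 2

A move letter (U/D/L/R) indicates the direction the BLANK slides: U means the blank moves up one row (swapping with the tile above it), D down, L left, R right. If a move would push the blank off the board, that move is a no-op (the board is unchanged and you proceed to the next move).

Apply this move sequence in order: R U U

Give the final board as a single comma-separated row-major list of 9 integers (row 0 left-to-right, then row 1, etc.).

After move 1 (R):
1 7 0
3 8 6
5 4 2

After move 2 (U):
1 7 0
3 8 6
5 4 2

After move 3 (U):
1 7 0
3 8 6
5 4 2

Answer: 1, 7, 0, 3, 8, 6, 5, 4, 2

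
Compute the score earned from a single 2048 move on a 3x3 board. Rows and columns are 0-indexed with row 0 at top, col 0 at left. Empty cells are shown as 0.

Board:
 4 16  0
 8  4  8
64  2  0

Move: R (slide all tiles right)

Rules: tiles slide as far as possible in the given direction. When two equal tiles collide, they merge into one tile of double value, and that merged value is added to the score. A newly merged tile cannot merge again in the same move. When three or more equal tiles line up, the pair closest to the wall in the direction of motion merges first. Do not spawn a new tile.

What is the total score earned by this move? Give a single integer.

Answer: 0

Derivation:
Slide right:
row 0: [4, 16, 0] -> [0, 4, 16]  score +0 (running 0)
row 1: [8, 4, 8] -> [8, 4, 8]  score +0 (running 0)
row 2: [64, 2, 0] -> [0, 64, 2]  score +0 (running 0)
Board after move:
 0  4 16
 8  4  8
 0 64  2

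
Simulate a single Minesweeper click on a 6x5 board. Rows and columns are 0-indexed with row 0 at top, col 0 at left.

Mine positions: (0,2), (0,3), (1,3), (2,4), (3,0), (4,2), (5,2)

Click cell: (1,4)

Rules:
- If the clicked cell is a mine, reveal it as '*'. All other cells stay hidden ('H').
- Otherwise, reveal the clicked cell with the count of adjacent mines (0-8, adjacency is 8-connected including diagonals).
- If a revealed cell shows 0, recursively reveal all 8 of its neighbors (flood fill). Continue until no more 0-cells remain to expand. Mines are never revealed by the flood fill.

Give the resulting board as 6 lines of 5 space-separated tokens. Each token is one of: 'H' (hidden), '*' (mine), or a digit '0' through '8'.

H H H H H
H H H H 3
H H H H H
H H H H H
H H H H H
H H H H H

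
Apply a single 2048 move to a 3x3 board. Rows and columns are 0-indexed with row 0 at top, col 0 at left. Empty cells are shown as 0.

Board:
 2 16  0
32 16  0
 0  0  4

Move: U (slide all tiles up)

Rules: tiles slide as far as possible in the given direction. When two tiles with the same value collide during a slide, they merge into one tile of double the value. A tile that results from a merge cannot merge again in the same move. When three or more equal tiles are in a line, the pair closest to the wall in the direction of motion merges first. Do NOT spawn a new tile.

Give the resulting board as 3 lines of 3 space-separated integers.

Answer:  2 32  4
32  0  0
 0  0  0

Derivation:
Slide up:
col 0: [2, 32, 0] -> [2, 32, 0]
col 1: [16, 16, 0] -> [32, 0, 0]
col 2: [0, 0, 4] -> [4, 0, 0]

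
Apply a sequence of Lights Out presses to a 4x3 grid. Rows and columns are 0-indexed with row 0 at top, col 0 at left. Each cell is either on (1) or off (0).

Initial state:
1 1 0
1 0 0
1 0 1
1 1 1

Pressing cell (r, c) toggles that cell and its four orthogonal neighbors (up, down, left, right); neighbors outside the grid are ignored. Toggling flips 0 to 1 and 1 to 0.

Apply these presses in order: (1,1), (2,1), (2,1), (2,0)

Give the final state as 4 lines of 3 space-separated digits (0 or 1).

After press 1 at (1,1):
1 0 0
0 1 1
1 1 1
1 1 1

After press 2 at (2,1):
1 0 0
0 0 1
0 0 0
1 0 1

After press 3 at (2,1):
1 0 0
0 1 1
1 1 1
1 1 1

After press 4 at (2,0):
1 0 0
1 1 1
0 0 1
0 1 1

Answer: 1 0 0
1 1 1
0 0 1
0 1 1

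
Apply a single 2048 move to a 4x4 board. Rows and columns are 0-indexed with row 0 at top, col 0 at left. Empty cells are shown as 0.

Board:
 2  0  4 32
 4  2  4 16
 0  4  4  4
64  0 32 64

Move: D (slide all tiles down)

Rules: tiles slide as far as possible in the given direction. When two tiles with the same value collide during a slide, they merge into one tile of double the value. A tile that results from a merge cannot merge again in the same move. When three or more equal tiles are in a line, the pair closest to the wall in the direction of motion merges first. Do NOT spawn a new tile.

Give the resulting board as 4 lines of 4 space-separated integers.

Answer:  0  0  0 32
 2  0  4 16
 4  2  8  4
64  4 32 64

Derivation:
Slide down:
col 0: [2, 4, 0, 64] -> [0, 2, 4, 64]
col 1: [0, 2, 4, 0] -> [0, 0, 2, 4]
col 2: [4, 4, 4, 32] -> [0, 4, 8, 32]
col 3: [32, 16, 4, 64] -> [32, 16, 4, 64]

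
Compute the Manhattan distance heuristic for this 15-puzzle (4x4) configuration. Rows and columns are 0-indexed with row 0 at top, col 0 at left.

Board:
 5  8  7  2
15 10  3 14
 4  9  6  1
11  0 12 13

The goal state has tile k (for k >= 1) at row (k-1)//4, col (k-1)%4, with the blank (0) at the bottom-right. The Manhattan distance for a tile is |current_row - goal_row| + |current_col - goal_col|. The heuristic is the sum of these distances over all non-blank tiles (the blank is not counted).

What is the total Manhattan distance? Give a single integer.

Tile 5: at (0,0), goal (1,0), distance |0-1|+|0-0| = 1
Tile 8: at (0,1), goal (1,3), distance |0-1|+|1-3| = 3
Tile 7: at (0,2), goal (1,2), distance |0-1|+|2-2| = 1
Tile 2: at (0,3), goal (0,1), distance |0-0|+|3-1| = 2
Tile 15: at (1,0), goal (3,2), distance |1-3|+|0-2| = 4
Tile 10: at (1,1), goal (2,1), distance |1-2|+|1-1| = 1
Tile 3: at (1,2), goal (0,2), distance |1-0|+|2-2| = 1
Tile 14: at (1,3), goal (3,1), distance |1-3|+|3-1| = 4
Tile 4: at (2,0), goal (0,3), distance |2-0|+|0-3| = 5
Tile 9: at (2,1), goal (2,0), distance |2-2|+|1-0| = 1
Tile 6: at (2,2), goal (1,1), distance |2-1|+|2-1| = 2
Tile 1: at (2,3), goal (0,0), distance |2-0|+|3-0| = 5
Tile 11: at (3,0), goal (2,2), distance |3-2|+|0-2| = 3
Tile 12: at (3,2), goal (2,3), distance |3-2|+|2-3| = 2
Tile 13: at (3,3), goal (3,0), distance |3-3|+|3-0| = 3
Sum: 1 + 3 + 1 + 2 + 4 + 1 + 1 + 4 + 5 + 1 + 2 + 5 + 3 + 2 + 3 = 38

Answer: 38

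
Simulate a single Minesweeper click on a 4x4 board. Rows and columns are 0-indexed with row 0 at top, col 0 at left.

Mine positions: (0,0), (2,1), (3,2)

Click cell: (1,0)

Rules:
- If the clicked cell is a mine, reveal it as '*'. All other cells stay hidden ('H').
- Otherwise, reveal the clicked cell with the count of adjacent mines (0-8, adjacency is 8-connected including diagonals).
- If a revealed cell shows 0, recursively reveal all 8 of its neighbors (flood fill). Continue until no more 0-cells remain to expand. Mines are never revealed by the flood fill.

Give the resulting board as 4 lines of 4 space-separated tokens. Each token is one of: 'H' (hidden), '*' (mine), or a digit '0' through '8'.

H H H H
2 H H H
H H H H
H H H H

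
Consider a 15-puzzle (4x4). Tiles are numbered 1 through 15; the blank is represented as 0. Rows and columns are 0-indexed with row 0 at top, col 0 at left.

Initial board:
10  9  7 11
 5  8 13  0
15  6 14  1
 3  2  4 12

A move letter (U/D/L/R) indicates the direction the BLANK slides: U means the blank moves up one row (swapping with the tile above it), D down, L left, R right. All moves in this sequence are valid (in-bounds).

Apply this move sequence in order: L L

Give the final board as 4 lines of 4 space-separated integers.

After move 1 (L):
10  9  7 11
 5  8  0 13
15  6 14  1
 3  2  4 12

After move 2 (L):
10  9  7 11
 5  0  8 13
15  6 14  1
 3  2  4 12

Answer: 10  9  7 11
 5  0  8 13
15  6 14  1
 3  2  4 12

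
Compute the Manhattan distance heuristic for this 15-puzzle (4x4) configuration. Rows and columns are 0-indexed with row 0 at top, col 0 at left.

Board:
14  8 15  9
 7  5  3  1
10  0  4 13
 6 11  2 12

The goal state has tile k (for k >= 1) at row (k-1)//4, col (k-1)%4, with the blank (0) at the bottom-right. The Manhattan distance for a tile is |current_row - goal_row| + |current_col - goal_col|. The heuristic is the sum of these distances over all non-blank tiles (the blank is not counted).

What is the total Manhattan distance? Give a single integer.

Answer: 41

Derivation:
Tile 14: at (0,0), goal (3,1), distance |0-3|+|0-1| = 4
Tile 8: at (0,1), goal (1,3), distance |0-1|+|1-3| = 3
Tile 15: at (0,2), goal (3,2), distance |0-3|+|2-2| = 3
Tile 9: at (0,3), goal (2,0), distance |0-2|+|3-0| = 5
Tile 7: at (1,0), goal (1,2), distance |1-1|+|0-2| = 2
Tile 5: at (1,1), goal (1,0), distance |1-1|+|1-0| = 1
Tile 3: at (1,2), goal (0,2), distance |1-0|+|2-2| = 1
Tile 1: at (1,3), goal (0,0), distance |1-0|+|3-0| = 4
Tile 10: at (2,0), goal (2,1), distance |2-2|+|0-1| = 1
Tile 4: at (2,2), goal (0,3), distance |2-0|+|2-3| = 3
Tile 13: at (2,3), goal (3,0), distance |2-3|+|3-0| = 4
Tile 6: at (3,0), goal (1,1), distance |3-1|+|0-1| = 3
Tile 11: at (3,1), goal (2,2), distance |3-2|+|1-2| = 2
Tile 2: at (3,2), goal (0,1), distance |3-0|+|2-1| = 4
Tile 12: at (3,3), goal (2,3), distance |3-2|+|3-3| = 1
Sum: 4 + 3 + 3 + 5 + 2 + 1 + 1 + 4 + 1 + 3 + 4 + 3 + 2 + 4 + 1 = 41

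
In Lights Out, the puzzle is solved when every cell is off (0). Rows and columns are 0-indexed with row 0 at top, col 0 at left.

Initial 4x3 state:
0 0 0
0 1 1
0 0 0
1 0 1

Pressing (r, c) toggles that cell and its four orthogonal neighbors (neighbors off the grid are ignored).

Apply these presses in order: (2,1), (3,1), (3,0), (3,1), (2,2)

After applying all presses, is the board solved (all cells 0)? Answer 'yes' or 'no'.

Answer: yes

Derivation:
After press 1 at (2,1):
0 0 0
0 0 1
1 1 1
1 1 1

After press 2 at (3,1):
0 0 0
0 0 1
1 0 1
0 0 0

After press 3 at (3,0):
0 0 0
0 0 1
0 0 1
1 1 0

After press 4 at (3,1):
0 0 0
0 0 1
0 1 1
0 0 1

After press 5 at (2,2):
0 0 0
0 0 0
0 0 0
0 0 0

Lights still on: 0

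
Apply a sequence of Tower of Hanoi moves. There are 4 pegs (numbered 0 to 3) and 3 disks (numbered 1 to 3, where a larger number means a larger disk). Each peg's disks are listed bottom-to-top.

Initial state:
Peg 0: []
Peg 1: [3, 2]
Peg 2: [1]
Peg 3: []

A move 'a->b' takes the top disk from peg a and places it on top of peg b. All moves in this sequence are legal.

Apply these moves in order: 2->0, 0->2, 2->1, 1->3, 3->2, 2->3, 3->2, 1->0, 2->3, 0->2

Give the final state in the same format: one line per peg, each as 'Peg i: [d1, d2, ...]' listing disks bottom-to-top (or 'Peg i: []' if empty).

Answer: Peg 0: []
Peg 1: [3]
Peg 2: [2]
Peg 3: [1]

Derivation:
After move 1 (2->0):
Peg 0: [1]
Peg 1: [3, 2]
Peg 2: []
Peg 3: []

After move 2 (0->2):
Peg 0: []
Peg 1: [3, 2]
Peg 2: [1]
Peg 3: []

After move 3 (2->1):
Peg 0: []
Peg 1: [3, 2, 1]
Peg 2: []
Peg 3: []

After move 4 (1->3):
Peg 0: []
Peg 1: [3, 2]
Peg 2: []
Peg 3: [1]

After move 5 (3->2):
Peg 0: []
Peg 1: [3, 2]
Peg 2: [1]
Peg 3: []

After move 6 (2->3):
Peg 0: []
Peg 1: [3, 2]
Peg 2: []
Peg 3: [1]

After move 7 (3->2):
Peg 0: []
Peg 1: [3, 2]
Peg 2: [1]
Peg 3: []

After move 8 (1->0):
Peg 0: [2]
Peg 1: [3]
Peg 2: [1]
Peg 3: []

After move 9 (2->3):
Peg 0: [2]
Peg 1: [3]
Peg 2: []
Peg 3: [1]

After move 10 (0->2):
Peg 0: []
Peg 1: [3]
Peg 2: [2]
Peg 3: [1]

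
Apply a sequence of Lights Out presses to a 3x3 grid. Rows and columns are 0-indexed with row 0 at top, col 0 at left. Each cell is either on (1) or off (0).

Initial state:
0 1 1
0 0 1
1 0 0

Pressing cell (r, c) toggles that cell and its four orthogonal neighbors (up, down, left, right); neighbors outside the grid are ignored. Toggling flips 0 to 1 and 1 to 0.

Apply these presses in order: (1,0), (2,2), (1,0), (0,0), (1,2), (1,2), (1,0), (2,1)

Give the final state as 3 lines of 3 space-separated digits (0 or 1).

After press 1 at (1,0):
1 1 1
1 1 1
0 0 0

After press 2 at (2,2):
1 1 1
1 1 0
0 1 1

After press 3 at (1,0):
0 1 1
0 0 0
1 1 1

After press 4 at (0,0):
1 0 1
1 0 0
1 1 1

After press 5 at (1,2):
1 0 0
1 1 1
1 1 0

After press 6 at (1,2):
1 0 1
1 0 0
1 1 1

After press 7 at (1,0):
0 0 1
0 1 0
0 1 1

After press 8 at (2,1):
0 0 1
0 0 0
1 0 0

Answer: 0 0 1
0 0 0
1 0 0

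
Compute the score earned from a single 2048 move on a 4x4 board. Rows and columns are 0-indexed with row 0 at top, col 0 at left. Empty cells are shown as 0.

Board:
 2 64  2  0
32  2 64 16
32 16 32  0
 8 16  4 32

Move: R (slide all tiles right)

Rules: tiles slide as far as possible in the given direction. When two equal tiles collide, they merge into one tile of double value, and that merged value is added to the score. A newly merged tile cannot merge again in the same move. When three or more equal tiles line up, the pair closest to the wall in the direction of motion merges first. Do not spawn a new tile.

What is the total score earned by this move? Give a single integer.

Answer: 0

Derivation:
Slide right:
row 0: [2, 64, 2, 0] -> [0, 2, 64, 2]  score +0 (running 0)
row 1: [32, 2, 64, 16] -> [32, 2, 64, 16]  score +0 (running 0)
row 2: [32, 16, 32, 0] -> [0, 32, 16, 32]  score +0 (running 0)
row 3: [8, 16, 4, 32] -> [8, 16, 4, 32]  score +0 (running 0)
Board after move:
 0  2 64  2
32  2 64 16
 0 32 16 32
 8 16  4 32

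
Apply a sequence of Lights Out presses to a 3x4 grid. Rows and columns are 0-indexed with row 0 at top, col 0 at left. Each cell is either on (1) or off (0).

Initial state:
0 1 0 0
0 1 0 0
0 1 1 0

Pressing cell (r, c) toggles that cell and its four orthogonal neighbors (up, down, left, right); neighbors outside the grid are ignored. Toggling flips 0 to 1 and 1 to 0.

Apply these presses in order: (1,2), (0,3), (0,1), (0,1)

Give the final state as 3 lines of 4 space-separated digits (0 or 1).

After press 1 at (1,2):
0 1 1 0
0 0 1 1
0 1 0 0

After press 2 at (0,3):
0 1 0 1
0 0 1 0
0 1 0 0

After press 3 at (0,1):
1 0 1 1
0 1 1 0
0 1 0 0

After press 4 at (0,1):
0 1 0 1
0 0 1 0
0 1 0 0

Answer: 0 1 0 1
0 0 1 0
0 1 0 0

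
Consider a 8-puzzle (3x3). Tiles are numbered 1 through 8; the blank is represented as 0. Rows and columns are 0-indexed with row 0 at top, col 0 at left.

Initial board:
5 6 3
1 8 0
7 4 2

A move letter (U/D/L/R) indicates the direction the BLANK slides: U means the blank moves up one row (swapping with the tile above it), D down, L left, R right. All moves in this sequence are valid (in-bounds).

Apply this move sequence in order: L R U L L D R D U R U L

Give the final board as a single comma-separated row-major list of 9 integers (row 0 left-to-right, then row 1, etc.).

After move 1 (L):
5 6 3
1 0 8
7 4 2

After move 2 (R):
5 6 3
1 8 0
7 4 2

After move 3 (U):
5 6 0
1 8 3
7 4 2

After move 4 (L):
5 0 6
1 8 3
7 4 2

After move 5 (L):
0 5 6
1 8 3
7 4 2

After move 6 (D):
1 5 6
0 8 3
7 4 2

After move 7 (R):
1 5 6
8 0 3
7 4 2

After move 8 (D):
1 5 6
8 4 3
7 0 2

After move 9 (U):
1 5 6
8 0 3
7 4 2

After move 10 (R):
1 5 6
8 3 0
7 4 2

After move 11 (U):
1 5 0
8 3 6
7 4 2

After move 12 (L):
1 0 5
8 3 6
7 4 2

Answer: 1, 0, 5, 8, 3, 6, 7, 4, 2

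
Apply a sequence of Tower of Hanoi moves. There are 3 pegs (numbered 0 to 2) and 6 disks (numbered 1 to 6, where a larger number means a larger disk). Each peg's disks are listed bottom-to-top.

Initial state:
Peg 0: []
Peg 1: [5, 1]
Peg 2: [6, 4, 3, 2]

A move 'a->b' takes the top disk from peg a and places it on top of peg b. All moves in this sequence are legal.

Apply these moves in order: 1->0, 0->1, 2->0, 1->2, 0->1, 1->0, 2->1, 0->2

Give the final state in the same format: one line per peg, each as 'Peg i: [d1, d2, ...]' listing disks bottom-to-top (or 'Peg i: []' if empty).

Answer: Peg 0: []
Peg 1: [5, 1]
Peg 2: [6, 4, 3, 2]

Derivation:
After move 1 (1->0):
Peg 0: [1]
Peg 1: [5]
Peg 2: [6, 4, 3, 2]

After move 2 (0->1):
Peg 0: []
Peg 1: [5, 1]
Peg 2: [6, 4, 3, 2]

After move 3 (2->0):
Peg 0: [2]
Peg 1: [5, 1]
Peg 2: [6, 4, 3]

After move 4 (1->2):
Peg 0: [2]
Peg 1: [5]
Peg 2: [6, 4, 3, 1]

After move 5 (0->1):
Peg 0: []
Peg 1: [5, 2]
Peg 2: [6, 4, 3, 1]

After move 6 (1->0):
Peg 0: [2]
Peg 1: [5]
Peg 2: [6, 4, 3, 1]

After move 7 (2->1):
Peg 0: [2]
Peg 1: [5, 1]
Peg 2: [6, 4, 3]

After move 8 (0->2):
Peg 0: []
Peg 1: [5, 1]
Peg 2: [6, 4, 3, 2]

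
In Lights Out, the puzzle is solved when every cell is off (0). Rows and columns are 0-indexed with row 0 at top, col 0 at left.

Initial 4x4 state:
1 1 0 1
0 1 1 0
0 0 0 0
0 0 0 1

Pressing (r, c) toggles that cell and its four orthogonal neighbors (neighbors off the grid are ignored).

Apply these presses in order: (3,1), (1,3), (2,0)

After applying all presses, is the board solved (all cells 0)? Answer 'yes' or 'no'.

After press 1 at (3,1):
1 1 0 1
0 1 1 0
0 1 0 0
1 1 1 1

After press 2 at (1,3):
1 1 0 0
0 1 0 1
0 1 0 1
1 1 1 1

After press 3 at (2,0):
1 1 0 0
1 1 0 1
1 0 0 1
0 1 1 1

Lights still on: 10

Answer: no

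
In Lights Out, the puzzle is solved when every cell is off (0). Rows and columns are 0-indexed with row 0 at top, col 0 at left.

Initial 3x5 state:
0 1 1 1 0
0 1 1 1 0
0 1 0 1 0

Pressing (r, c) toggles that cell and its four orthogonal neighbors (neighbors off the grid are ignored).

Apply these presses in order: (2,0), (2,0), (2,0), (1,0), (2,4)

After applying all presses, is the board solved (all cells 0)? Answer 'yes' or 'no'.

Answer: no

Derivation:
After press 1 at (2,0):
0 1 1 1 0
1 1 1 1 0
1 0 0 1 0

After press 2 at (2,0):
0 1 1 1 0
0 1 1 1 0
0 1 0 1 0

After press 3 at (2,0):
0 1 1 1 0
1 1 1 1 0
1 0 0 1 0

After press 4 at (1,0):
1 1 1 1 0
0 0 1 1 0
0 0 0 1 0

After press 5 at (2,4):
1 1 1 1 0
0 0 1 1 1
0 0 0 0 1

Lights still on: 8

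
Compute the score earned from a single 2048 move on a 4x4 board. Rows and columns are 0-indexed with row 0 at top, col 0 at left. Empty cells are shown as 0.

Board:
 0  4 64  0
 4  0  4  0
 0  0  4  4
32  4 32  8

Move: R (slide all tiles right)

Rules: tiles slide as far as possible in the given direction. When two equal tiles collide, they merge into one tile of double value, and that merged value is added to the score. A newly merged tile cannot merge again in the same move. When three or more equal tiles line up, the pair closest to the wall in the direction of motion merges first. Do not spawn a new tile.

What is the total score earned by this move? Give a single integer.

Slide right:
row 0: [0, 4, 64, 0] -> [0, 0, 4, 64]  score +0 (running 0)
row 1: [4, 0, 4, 0] -> [0, 0, 0, 8]  score +8 (running 8)
row 2: [0, 0, 4, 4] -> [0, 0, 0, 8]  score +8 (running 16)
row 3: [32, 4, 32, 8] -> [32, 4, 32, 8]  score +0 (running 16)
Board after move:
 0  0  4 64
 0  0  0  8
 0  0  0  8
32  4 32  8

Answer: 16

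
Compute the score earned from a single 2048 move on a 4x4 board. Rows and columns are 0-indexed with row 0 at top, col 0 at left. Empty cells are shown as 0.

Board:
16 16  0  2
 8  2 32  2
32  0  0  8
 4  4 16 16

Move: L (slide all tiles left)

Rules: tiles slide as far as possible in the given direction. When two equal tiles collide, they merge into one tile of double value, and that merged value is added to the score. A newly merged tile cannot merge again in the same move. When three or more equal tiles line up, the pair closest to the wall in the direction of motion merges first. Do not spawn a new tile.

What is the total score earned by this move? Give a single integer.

Slide left:
row 0: [16, 16, 0, 2] -> [32, 2, 0, 0]  score +32 (running 32)
row 1: [8, 2, 32, 2] -> [8, 2, 32, 2]  score +0 (running 32)
row 2: [32, 0, 0, 8] -> [32, 8, 0, 0]  score +0 (running 32)
row 3: [4, 4, 16, 16] -> [8, 32, 0, 0]  score +40 (running 72)
Board after move:
32  2  0  0
 8  2 32  2
32  8  0  0
 8 32  0  0

Answer: 72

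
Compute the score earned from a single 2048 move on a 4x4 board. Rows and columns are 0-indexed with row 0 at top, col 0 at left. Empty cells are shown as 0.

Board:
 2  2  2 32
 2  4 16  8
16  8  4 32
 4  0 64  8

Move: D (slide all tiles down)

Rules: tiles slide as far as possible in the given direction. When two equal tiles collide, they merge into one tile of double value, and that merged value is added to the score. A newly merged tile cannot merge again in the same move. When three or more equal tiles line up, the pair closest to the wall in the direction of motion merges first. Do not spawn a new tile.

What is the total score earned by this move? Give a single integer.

Slide down:
col 0: [2, 2, 16, 4] -> [0, 4, 16, 4]  score +4 (running 4)
col 1: [2, 4, 8, 0] -> [0, 2, 4, 8]  score +0 (running 4)
col 2: [2, 16, 4, 64] -> [2, 16, 4, 64]  score +0 (running 4)
col 3: [32, 8, 32, 8] -> [32, 8, 32, 8]  score +0 (running 4)
Board after move:
 0  0  2 32
 4  2 16  8
16  4  4 32
 4  8 64  8

Answer: 4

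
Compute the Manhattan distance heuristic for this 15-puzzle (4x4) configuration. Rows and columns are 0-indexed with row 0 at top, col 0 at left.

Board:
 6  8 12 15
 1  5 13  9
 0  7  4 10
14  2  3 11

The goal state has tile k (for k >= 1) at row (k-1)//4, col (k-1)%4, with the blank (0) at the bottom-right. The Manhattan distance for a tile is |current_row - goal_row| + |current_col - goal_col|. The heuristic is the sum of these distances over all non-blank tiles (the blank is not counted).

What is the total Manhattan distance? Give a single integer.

Tile 6: (0,0)->(1,1) = 2
Tile 8: (0,1)->(1,3) = 3
Tile 12: (0,2)->(2,3) = 3
Tile 15: (0,3)->(3,2) = 4
Tile 1: (1,0)->(0,0) = 1
Tile 5: (1,1)->(1,0) = 1
Tile 13: (1,2)->(3,0) = 4
Tile 9: (1,3)->(2,0) = 4
Tile 7: (2,1)->(1,2) = 2
Tile 4: (2,2)->(0,3) = 3
Tile 10: (2,3)->(2,1) = 2
Tile 14: (3,0)->(3,1) = 1
Tile 2: (3,1)->(0,1) = 3
Tile 3: (3,2)->(0,2) = 3
Tile 11: (3,3)->(2,2) = 2
Sum: 2 + 3 + 3 + 4 + 1 + 1 + 4 + 4 + 2 + 3 + 2 + 1 + 3 + 3 + 2 = 38

Answer: 38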